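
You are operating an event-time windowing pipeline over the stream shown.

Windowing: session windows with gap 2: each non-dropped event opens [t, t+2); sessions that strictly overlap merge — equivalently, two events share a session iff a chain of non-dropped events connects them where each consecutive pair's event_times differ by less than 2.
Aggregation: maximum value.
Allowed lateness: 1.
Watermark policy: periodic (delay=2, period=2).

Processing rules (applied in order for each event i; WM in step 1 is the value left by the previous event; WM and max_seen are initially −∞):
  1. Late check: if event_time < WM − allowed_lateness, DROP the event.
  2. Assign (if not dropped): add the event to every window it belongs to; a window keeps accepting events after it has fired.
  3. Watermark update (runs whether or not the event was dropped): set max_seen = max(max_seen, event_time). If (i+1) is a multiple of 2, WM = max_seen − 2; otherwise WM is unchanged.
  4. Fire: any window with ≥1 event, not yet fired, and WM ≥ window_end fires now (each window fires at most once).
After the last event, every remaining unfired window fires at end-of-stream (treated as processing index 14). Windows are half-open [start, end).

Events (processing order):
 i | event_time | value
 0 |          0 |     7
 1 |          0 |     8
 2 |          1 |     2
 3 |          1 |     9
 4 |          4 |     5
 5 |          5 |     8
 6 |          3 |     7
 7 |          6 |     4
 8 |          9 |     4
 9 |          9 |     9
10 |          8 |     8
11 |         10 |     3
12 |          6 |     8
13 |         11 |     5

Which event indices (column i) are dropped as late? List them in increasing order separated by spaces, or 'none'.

i=0 t=0 v=7: → [0,2); WM=−∞
i=1 t=0 v=8: → [0,2); WM=-2
i=2 t=1 v=2: → [0,3); WM=-2
i=3 t=1 v=9: → [0,3); WM=-1
i=4 t=4 v=5: → [4,6); WM=-1
i=5 t=5 v=8: → [4,7); WM=3
i=6 t=3 v=7: → [3,7); WM=3
i=7 t=6 v=4: → [3,8); WM=4
i=8 t=9 v=4: → [9,11); WM=4
i=9 t=9 v=9: → [9,11); WM=7
i=10 t=8 v=8: → [8,11); WM=7
i=11 t=10 v=3: → [8,12); WM=8
i=12 t=6 v=8: DROP (t<8-1); WM=8
i=13 t=11 v=5: → [8,13); WM=9

12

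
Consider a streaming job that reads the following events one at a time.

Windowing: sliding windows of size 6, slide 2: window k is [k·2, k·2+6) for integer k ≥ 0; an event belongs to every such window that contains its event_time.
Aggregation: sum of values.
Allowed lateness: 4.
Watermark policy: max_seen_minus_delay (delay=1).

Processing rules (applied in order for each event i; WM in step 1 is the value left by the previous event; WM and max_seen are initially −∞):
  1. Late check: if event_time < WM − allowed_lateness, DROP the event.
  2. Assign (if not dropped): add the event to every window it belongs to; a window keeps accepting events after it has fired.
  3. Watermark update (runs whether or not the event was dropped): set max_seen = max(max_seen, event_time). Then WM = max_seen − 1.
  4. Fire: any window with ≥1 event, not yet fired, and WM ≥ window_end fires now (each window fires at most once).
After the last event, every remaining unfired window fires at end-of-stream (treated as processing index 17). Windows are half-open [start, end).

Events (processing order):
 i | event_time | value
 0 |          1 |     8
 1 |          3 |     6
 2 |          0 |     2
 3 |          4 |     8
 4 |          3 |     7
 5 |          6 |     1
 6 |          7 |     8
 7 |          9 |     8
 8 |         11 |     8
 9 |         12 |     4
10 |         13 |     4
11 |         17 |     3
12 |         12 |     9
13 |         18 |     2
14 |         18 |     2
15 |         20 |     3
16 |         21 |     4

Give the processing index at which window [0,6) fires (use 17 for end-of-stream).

i=0 t=1 v=8: → [0,6); WM=0
i=1 t=3 v=6: → [2,8),[0,6); WM=2
i=2 t=0 v=2: → [0,6); WM=2
i=3 t=4 v=8: → [4,10),[2,8),[0,6); WM=3
i=4 t=3 v=7: → [2,8),[0,6); WM=3
i=5 t=6 v=1: → [6,12),[4,10),[2,8); WM=5
i=6 t=7 v=8: → [6,12),[4,10),[2,8); WM=6; [0,6) fires=31
i=7 t=9 v=8: → [8,14),[6,12),[4,10); WM=8; [2,8) fires=30
i=8 t=11 v=8: → [10,16),[8,14),[6,12); WM=10; [4,10) fires=25
i=9 t=12 v=4: → [12,18),[10,16),[8,14); WM=11
i=10 t=13 v=4: → [12,18),[10,16),[8,14); WM=12; [6,12) fires=25
i=11 t=17 v=3: → [16,22),[14,20),[12,18); WM=16; [8,14) fires=24 [10,16) fires=16
i=12 t=12 v=9: → [12,18),[10,16),[8,14); WM=16
i=13 t=18 v=2: → [18,24),[16,22),[14,20); WM=17
i=14 t=18 v=2: → [18,24),[16,22),[14,20); WM=17
i=15 t=20 v=3: → [20,26),[18,24),[16,22); WM=19; [12,18) fires=20
i=16 t=21 v=4: → [20,26),[18,24),[16,22); WM=20; [14,20) fires=7

6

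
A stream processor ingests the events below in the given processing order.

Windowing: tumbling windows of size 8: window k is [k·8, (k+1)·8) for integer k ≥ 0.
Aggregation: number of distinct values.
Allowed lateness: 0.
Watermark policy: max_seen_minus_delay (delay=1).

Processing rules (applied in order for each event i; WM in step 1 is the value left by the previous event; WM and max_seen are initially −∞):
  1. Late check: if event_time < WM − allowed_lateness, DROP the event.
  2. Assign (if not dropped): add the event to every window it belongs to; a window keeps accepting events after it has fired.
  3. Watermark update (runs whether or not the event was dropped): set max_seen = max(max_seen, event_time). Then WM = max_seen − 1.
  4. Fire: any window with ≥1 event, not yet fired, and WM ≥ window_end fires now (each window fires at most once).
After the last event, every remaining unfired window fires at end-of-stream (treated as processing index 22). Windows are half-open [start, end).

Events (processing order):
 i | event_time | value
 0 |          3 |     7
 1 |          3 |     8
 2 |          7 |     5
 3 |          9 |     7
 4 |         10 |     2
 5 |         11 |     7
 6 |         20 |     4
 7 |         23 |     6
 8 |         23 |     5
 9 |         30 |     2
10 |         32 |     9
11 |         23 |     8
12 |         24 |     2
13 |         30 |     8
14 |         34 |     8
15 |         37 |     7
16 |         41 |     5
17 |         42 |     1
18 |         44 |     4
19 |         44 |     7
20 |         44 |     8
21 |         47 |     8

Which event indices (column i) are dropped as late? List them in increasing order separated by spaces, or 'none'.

11 12 13

i=0 t=3 v=7: → [0,8); WM=2
i=1 t=3 v=8: → [0,8); WM=2
i=2 t=7 v=5: → [0,8); WM=6
i=3 t=9 v=7: → [8,16); WM=8; [0,8) fires=3
i=4 t=10 v=2: → [8,16); WM=9
i=5 t=11 v=7: → [8,16); WM=10
i=6 t=20 v=4: → [16,24); WM=19; [8,16) fires=2
i=7 t=23 v=6: → [16,24); WM=22
i=8 t=23 v=5: → [16,24); WM=22
i=9 t=30 v=2: → [24,32); WM=29; [16,24) fires=3
i=10 t=32 v=9: → [32,40); WM=31
i=11 t=23 v=8: DROP (t<31-0); WM=31
i=12 t=24 v=2: DROP (t<31-0); WM=31
i=13 t=30 v=8: DROP (t<31-0); WM=31
i=14 t=34 v=8: → [32,40); WM=33; [24,32) fires=1
i=15 t=37 v=7: → [32,40); WM=36
i=16 t=41 v=5: → [40,48); WM=40; [32,40) fires=3
i=17 t=42 v=1: → [40,48); WM=41
i=18 t=44 v=4: → [40,48); WM=43
i=19 t=44 v=7: → [40,48); WM=43
i=20 t=44 v=8: → [40,48); WM=43
i=21 t=47 v=8: → [40,48); WM=46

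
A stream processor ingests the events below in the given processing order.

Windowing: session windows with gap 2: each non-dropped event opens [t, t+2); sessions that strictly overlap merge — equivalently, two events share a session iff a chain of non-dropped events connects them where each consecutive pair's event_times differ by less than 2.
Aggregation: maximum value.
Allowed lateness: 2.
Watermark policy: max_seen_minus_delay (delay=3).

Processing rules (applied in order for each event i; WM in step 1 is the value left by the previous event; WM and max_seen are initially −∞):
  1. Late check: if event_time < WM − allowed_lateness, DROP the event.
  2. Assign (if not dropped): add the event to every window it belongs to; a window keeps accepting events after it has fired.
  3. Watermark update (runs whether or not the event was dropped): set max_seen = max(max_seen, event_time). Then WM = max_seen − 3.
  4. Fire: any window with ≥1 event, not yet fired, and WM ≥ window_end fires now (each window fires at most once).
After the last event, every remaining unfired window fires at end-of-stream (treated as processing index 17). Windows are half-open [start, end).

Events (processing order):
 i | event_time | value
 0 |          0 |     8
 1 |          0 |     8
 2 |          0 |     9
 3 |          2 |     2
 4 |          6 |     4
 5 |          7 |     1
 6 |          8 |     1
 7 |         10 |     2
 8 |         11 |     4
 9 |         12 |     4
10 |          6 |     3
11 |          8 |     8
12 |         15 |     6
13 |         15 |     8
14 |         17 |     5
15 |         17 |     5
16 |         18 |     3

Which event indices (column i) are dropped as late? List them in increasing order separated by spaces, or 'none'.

10

i=0 t=0 v=8: → [0,2); WM=-3
i=1 t=0 v=8: → [0,2); WM=-3
i=2 t=0 v=9: → [0,2); WM=-3
i=3 t=2 v=2: → [2,4); WM=-1
i=4 t=6 v=4: → [6,8); WM=3
i=5 t=7 v=1: → [6,9); WM=4
i=6 t=8 v=1: → [6,10); WM=5
i=7 t=10 v=2: → [10,12); WM=7
i=8 t=11 v=4: → [10,13); WM=8
i=9 t=12 v=4: → [10,14); WM=9
i=10 t=6 v=3: DROP (t<9-2); WM=9
i=11 t=8 v=8: → [6,10); WM=9
i=12 t=15 v=6: → [15,17); WM=12
i=13 t=15 v=8: → [15,17); WM=12
i=14 t=17 v=5: → [17,19); WM=14
i=15 t=17 v=5: → [17,19); WM=14
i=16 t=18 v=3: → [17,20); WM=15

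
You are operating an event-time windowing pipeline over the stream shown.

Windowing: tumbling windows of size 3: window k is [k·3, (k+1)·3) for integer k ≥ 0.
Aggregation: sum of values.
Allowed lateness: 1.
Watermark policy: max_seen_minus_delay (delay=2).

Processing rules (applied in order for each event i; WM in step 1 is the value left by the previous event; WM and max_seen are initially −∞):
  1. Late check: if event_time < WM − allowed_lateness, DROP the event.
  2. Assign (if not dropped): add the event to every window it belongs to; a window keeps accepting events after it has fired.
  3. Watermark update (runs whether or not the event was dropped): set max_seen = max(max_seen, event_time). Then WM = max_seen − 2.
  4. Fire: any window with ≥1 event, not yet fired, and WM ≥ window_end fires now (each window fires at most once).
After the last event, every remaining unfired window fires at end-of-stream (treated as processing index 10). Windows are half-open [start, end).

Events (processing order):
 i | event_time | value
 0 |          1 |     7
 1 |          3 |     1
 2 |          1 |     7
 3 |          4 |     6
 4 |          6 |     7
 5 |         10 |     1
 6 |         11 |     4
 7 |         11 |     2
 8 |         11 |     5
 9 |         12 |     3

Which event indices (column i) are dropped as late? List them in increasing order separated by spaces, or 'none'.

none

i=0 t=1 v=7: → [0,3); WM=-1
i=1 t=3 v=1: → [3,6); WM=1
i=2 t=1 v=7: → [0,3); WM=1
i=3 t=4 v=6: → [3,6); WM=2
i=4 t=6 v=7: → [6,9); WM=4; [0,3) fires=14
i=5 t=10 v=1: → [9,12); WM=8; [3,6) fires=7
i=6 t=11 v=4: → [9,12); WM=9; [6,9) fires=7
i=7 t=11 v=2: → [9,12); WM=9
i=8 t=11 v=5: → [9,12); WM=9
i=9 t=12 v=3: → [12,15); WM=10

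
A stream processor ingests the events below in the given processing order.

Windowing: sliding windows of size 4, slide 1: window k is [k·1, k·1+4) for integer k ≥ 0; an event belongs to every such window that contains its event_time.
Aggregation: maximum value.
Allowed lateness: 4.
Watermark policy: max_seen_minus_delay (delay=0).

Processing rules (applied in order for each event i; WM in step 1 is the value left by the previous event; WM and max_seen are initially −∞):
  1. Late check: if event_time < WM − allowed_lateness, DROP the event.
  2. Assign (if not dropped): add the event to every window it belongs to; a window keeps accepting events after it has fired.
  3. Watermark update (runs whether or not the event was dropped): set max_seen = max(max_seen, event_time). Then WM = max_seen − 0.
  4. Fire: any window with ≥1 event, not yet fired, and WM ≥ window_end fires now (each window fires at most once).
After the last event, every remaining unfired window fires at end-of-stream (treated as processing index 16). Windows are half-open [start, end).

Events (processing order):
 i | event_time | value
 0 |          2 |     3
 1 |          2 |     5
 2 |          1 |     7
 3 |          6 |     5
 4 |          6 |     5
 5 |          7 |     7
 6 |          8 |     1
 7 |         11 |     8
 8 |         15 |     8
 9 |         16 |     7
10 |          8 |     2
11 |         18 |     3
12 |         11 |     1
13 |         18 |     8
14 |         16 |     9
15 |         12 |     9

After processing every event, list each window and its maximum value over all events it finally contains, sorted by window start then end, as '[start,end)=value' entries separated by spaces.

i=0 t=2 v=3: → [2,6),[1,5),[0,4); WM=2
i=1 t=2 v=5: → [2,6),[1,5),[0,4); WM=2
i=2 t=1 v=7: → [1,5),[0,4); WM=2
i=3 t=6 v=5: → [6,10),[5,9),[4,8),[3,7); WM=6; [0,4) fires=7 [1,5) fires=7 [2,6) fires=5
i=4 t=6 v=5: → [6,10),[5,9),[4,8),[3,7); WM=6
i=5 t=7 v=7: → [7,11),[6,10),[5,9),[4,8); WM=7; [3,7) fires=5
i=6 t=8 v=1: → [8,12),[7,11),[6,10),[5,9); WM=8; [4,8) fires=7
i=7 t=11 v=8: → [11,15),[10,14),[9,13),[8,12); WM=11; [5,9) fires=7 [6,10) fires=7 [7,11) fires=7
i=8 t=15 v=8: → [15,19),[14,18),[13,17),[12,16); WM=15; [8,12) fires=8 [9,13) fires=8 [10,14) fires=8 [11,15) fires=8
i=9 t=16 v=7: → [16,20),[15,19),[14,18),[13,17); WM=16; [12,16) fires=8
i=10 t=8 v=2: DROP (t<16-4); WM=16
i=11 t=18 v=3: → [18,22),[17,21),[16,20),[15,19); WM=18; [13,17) fires=8 [14,18) fires=8
i=12 t=11 v=1: DROP (t<18-4); WM=18
i=13 t=18 v=8: → [18,22),[17,21),[16,20),[15,19); WM=18
i=14 t=16 v=9: → [16,20),[15,19),[14,18),[13,17); WM=18
i=15 t=12 v=9: DROP (t<18-4); WM=18

[0,4)=7 [1,5)=7 [2,6)=5 [3,7)=5 [4,8)=7 [5,9)=7 [6,10)=7 [7,11)=7 [8,12)=8 [9,13)=8 [10,14)=8 [11,15)=8 [12,16)=8 [13,17)=9 [14,18)=9 [15,19)=9 [16,20)=9 [17,21)=8 [18,22)=8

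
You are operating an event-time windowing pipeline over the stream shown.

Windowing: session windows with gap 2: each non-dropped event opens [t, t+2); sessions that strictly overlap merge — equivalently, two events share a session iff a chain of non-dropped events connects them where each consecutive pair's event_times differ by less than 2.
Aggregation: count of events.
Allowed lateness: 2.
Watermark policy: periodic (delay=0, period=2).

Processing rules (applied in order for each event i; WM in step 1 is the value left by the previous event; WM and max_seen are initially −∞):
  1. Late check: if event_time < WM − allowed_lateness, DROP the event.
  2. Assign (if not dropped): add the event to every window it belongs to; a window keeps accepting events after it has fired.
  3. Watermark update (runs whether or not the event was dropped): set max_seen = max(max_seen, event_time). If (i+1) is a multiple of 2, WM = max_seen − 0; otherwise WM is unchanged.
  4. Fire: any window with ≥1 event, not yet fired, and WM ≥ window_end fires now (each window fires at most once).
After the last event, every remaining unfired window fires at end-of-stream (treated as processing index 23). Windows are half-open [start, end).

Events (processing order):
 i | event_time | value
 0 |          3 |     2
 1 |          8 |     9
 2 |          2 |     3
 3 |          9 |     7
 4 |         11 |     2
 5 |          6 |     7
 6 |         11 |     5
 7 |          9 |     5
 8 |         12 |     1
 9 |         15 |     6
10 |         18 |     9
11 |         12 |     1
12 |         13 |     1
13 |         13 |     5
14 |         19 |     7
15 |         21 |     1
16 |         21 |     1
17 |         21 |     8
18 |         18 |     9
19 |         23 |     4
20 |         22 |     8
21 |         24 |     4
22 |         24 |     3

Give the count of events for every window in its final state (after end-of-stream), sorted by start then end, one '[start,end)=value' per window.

[3,5)=1 [8,11)=3 [11,14)=3 [15,17)=1 [18,21)=2 [21,26)=7

i=0 t=3 v=2: → [3,5); WM=−∞
i=1 t=8 v=9: → [8,10); WM=8
i=2 t=2 v=3: DROP (t<8-2); WM=8
i=3 t=9 v=7: → [8,11); WM=9
i=4 t=11 v=2: → [11,13); WM=9
i=5 t=6 v=7: DROP (t<9-2); WM=11
i=6 t=11 v=5: → [11,13); WM=11
i=7 t=9 v=5: → [8,11); WM=11
i=8 t=12 v=1: → [11,14); WM=11
i=9 t=15 v=6: → [15,17); WM=15
i=10 t=18 v=9: → [18,20); WM=15
i=11 t=12 v=1: DROP (t<15-2); WM=18
i=12 t=13 v=1: DROP (t<18-2); WM=18
i=13 t=13 v=5: DROP (t<18-2); WM=18
i=14 t=19 v=7: → [18,21); WM=18
i=15 t=21 v=1: → [21,23); WM=21
i=16 t=21 v=1: → [21,23); WM=21
i=17 t=21 v=8: → [21,23); WM=21
i=18 t=18 v=9: DROP (t<21-2); WM=21
i=19 t=23 v=4: → [23,25); WM=23
i=20 t=22 v=8: → [21,25); WM=23
i=21 t=24 v=4: → [21,26); WM=24
i=22 t=24 v=3: → [21,26); WM=24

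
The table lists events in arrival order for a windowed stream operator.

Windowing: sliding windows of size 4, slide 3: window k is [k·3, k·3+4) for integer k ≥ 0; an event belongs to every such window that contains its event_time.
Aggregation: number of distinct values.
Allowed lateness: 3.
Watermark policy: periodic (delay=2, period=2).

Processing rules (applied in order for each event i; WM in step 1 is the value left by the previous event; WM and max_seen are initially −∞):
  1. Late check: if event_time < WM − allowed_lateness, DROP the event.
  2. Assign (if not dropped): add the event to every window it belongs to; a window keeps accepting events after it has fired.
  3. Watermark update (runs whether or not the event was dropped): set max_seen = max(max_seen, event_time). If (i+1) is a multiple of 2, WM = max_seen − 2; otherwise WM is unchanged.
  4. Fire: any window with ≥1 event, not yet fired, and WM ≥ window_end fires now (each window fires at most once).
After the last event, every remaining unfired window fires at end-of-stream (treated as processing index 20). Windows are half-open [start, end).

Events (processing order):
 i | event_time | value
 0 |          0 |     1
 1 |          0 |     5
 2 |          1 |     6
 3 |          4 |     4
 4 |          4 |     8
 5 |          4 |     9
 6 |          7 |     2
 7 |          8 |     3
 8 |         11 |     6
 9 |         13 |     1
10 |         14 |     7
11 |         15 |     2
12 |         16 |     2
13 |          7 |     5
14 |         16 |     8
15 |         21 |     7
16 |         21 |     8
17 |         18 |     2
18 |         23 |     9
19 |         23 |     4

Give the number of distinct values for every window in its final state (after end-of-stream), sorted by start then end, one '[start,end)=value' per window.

[0,4)=3 [3,7)=3 [6,10)=2 [9,13)=1 [12,16)=3 [15,19)=2 [18,22)=3 [21,25)=4

i=0 t=0 v=1: → [0,4); WM=−∞
i=1 t=0 v=5: → [0,4); WM=-2
i=2 t=1 v=6: → [0,4); WM=-2
i=3 t=4 v=4: → [3,7); WM=2
i=4 t=4 v=8: → [3,7); WM=2
i=5 t=4 v=9: → [3,7); WM=2
i=6 t=7 v=2: → [6,10); WM=2
i=7 t=8 v=3: → [6,10); WM=6; [0,4) fires=3
i=8 t=11 v=6: → [9,13); WM=6
i=9 t=13 v=1: → [12,16); WM=11; [3,7) fires=3 [6,10) fires=2
i=10 t=14 v=7: → [12,16); WM=11
i=11 t=15 v=2: → [15,19),[12,16); WM=13; [9,13) fires=1
i=12 t=16 v=2: → [15,19); WM=13
i=13 t=7 v=5: DROP (t<13-3); WM=14
i=14 t=16 v=8: → [15,19); WM=14
i=15 t=21 v=7: → [21,25),[18,22); WM=19; [12,16) fires=3 [15,19) fires=2
i=16 t=21 v=8: → [21,25),[18,22); WM=19
i=17 t=18 v=2: → [18,22),[15,19); WM=19
i=18 t=23 v=9: → [21,25); WM=19
i=19 t=23 v=4: → [21,25); WM=21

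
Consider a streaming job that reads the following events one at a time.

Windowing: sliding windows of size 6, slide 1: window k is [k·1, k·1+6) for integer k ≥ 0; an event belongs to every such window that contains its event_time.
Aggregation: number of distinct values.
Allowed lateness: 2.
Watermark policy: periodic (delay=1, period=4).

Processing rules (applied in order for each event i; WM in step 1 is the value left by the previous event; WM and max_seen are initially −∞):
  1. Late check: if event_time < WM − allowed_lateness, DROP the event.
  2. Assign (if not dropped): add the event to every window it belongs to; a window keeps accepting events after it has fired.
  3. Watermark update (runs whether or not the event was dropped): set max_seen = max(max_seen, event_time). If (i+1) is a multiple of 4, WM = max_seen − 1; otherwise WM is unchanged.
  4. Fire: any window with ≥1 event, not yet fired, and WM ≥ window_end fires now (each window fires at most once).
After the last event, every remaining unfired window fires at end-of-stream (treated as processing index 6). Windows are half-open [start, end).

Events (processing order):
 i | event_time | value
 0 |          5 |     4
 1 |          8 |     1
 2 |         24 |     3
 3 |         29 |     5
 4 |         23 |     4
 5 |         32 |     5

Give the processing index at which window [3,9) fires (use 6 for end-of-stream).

3

i=0 t=5 v=4: → [5,11),[4,10),[3,9),[2,8),[1,7),[0,6); WM=−∞
i=1 t=8 v=1: → [8,14),[7,13),[6,12),[5,11),[4,10),[3,9); WM=−∞
i=2 t=24 v=3: → [24,30),[23,29),[22,28),[21,27),[20,26),[19,25); WM=−∞
i=3 t=29 v=5: → [29,35),[28,34),[27,33),[26,32),[25,31),[24,30); WM=28; [0,6) fires=1 [1,7) fires=1 [2,8) fires=1 [3,9) fires=2 [4,10) fires=2 [5,11) fires=2 [6,12) fires=1 [7,13) fires=1 [8,14) fires=1 [19,25) fires=1 [20,26) fires=1 [21,27) fires=1 [22,28) fires=1
i=4 t=23 v=4: DROP (t<28-2); WM=28
i=5 t=32 v=5: → [32,38),[31,37),[30,36),[29,35),[28,34),[27,33); WM=28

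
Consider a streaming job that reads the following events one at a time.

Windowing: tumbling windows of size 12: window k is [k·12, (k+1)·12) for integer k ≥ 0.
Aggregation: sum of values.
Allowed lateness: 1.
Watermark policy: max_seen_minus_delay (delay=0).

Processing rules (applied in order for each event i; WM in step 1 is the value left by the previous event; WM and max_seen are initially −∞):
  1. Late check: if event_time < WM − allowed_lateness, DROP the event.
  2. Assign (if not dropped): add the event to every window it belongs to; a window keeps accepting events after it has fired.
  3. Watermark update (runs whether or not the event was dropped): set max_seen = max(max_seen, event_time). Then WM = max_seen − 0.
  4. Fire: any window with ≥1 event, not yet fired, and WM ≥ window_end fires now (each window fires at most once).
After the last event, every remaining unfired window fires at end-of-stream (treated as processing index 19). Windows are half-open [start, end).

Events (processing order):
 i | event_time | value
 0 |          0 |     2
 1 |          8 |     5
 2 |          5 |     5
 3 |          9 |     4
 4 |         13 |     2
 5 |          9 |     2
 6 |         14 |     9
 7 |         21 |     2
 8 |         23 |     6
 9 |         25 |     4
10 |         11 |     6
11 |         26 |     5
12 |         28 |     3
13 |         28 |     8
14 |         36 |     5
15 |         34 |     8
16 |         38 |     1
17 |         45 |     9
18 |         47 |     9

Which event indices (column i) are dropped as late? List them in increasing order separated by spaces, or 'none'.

2 5 10 15

i=0 t=0 v=2: → [0,12); WM=0
i=1 t=8 v=5: → [0,12); WM=8
i=2 t=5 v=5: DROP (t<8-1); WM=8
i=3 t=9 v=4: → [0,12); WM=9
i=4 t=13 v=2: → [12,24); WM=13; [0,12) fires=11
i=5 t=9 v=2: DROP (t<13-1); WM=13
i=6 t=14 v=9: → [12,24); WM=14
i=7 t=21 v=2: → [12,24); WM=21
i=8 t=23 v=6: → [12,24); WM=23
i=9 t=25 v=4: → [24,36); WM=25; [12,24) fires=19
i=10 t=11 v=6: DROP (t<25-1); WM=25
i=11 t=26 v=5: → [24,36); WM=26
i=12 t=28 v=3: → [24,36); WM=28
i=13 t=28 v=8: → [24,36); WM=28
i=14 t=36 v=5: → [36,48); WM=36; [24,36) fires=20
i=15 t=34 v=8: DROP (t<36-1); WM=36
i=16 t=38 v=1: → [36,48); WM=38
i=17 t=45 v=9: → [36,48); WM=45
i=18 t=47 v=9: → [36,48); WM=47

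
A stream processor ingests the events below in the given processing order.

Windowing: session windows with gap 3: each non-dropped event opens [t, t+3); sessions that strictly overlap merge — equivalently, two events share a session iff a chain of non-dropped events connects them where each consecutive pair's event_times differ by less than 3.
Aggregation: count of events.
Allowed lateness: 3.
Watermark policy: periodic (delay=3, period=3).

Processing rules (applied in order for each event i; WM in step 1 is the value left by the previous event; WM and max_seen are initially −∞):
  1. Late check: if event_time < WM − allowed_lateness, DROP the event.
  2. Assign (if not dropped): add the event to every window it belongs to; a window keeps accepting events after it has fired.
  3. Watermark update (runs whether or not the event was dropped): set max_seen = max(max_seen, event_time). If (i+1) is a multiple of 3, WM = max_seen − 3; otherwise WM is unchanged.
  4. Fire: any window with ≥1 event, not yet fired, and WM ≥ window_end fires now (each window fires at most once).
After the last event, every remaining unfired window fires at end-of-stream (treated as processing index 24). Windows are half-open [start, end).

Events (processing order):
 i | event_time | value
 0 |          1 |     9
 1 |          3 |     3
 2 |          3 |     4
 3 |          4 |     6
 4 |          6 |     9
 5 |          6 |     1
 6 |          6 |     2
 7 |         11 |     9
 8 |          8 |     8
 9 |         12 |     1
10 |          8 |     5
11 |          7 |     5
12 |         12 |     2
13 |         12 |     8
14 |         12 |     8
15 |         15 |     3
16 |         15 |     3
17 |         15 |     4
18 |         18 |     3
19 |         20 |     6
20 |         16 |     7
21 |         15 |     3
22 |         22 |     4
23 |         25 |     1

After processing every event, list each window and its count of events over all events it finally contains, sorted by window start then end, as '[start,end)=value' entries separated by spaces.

[1,11)=10 [11,15)=5 [15,25)=8 [25,28)=1

i=0 t=1 v=9: → [1,4); WM=−∞
i=1 t=3 v=3: → [1,6); WM=−∞
i=2 t=3 v=4: → [1,6); WM=0
i=3 t=4 v=6: → [1,7); WM=0
i=4 t=6 v=9: → [1,9); WM=0
i=5 t=6 v=1: → [1,9); WM=3
i=6 t=6 v=2: → [1,9); WM=3
i=7 t=11 v=9: → [11,14); WM=3
i=8 t=8 v=8: → [1,11); WM=8
i=9 t=12 v=1: → [11,15); WM=8
i=10 t=8 v=5: → [1,11); WM=8
i=11 t=7 v=5: → [1,11); WM=9
i=12 t=12 v=2: → [11,15); WM=9
i=13 t=12 v=8: → [11,15); WM=9
i=14 t=12 v=8: → [11,15); WM=9
i=15 t=15 v=3: → [15,18); WM=9
i=16 t=15 v=3: → [15,18); WM=9
i=17 t=15 v=4: → [15,18); WM=12
i=18 t=18 v=3: → [18,21); WM=12
i=19 t=20 v=6: → [18,23); WM=12
i=20 t=16 v=7: → [15,23); WM=17
i=21 t=15 v=3: → [15,23); WM=17
i=22 t=22 v=4: → [15,25); WM=17
i=23 t=25 v=1: → [25,28); WM=22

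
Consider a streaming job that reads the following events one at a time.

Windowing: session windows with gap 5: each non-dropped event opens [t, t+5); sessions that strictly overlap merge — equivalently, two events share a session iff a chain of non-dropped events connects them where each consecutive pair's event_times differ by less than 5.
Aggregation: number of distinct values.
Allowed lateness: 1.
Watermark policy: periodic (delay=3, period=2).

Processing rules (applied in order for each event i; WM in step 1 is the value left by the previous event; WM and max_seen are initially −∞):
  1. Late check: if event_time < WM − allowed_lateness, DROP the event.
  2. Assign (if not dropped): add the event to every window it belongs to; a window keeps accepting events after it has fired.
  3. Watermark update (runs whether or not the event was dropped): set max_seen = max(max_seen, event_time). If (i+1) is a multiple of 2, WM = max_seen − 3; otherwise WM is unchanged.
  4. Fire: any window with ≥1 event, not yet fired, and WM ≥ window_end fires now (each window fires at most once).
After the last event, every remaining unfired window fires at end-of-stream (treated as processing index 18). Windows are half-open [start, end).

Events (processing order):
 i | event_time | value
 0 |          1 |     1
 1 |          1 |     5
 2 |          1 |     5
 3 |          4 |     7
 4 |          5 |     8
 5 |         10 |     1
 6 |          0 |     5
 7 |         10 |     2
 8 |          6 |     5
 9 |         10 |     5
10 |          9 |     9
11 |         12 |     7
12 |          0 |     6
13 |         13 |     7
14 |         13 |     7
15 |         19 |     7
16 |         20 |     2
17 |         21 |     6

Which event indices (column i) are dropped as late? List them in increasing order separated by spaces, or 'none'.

i=0 t=1 v=1: → [1,6); WM=−∞
i=1 t=1 v=5: → [1,6); WM=-2
i=2 t=1 v=5: → [1,6); WM=-2
i=3 t=4 v=7: → [1,9); WM=1
i=4 t=5 v=8: → [1,10); WM=1
i=5 t=10 v=1: → [10,15); WM=7
i=6 t=0 v=5: DROP (t<7-1); WM=7
i=7 t=10 v=2: → [10,15); WM=7
i=8 t=6 v=5: → [1,15); WM=7
i=9 t=10 v=5: → [1,15); WM=7
i=10 t=9 v=9: → [1,15); WM=7
i=11 t=12 v=7: → [1,17); WM=9
i=12 t=0 v=6: DROP (t<9-1); WM=9
i=13 t=13 v=7: → [1,18); WM=10
i=14 t=13 v=7: → [1,18); WM=10
i=15 t=19 v=7: → [19,24); WM=16
i=16 t=20 v=2: → [19,25); WM=16
i=17 t=21 v=6: → [19,26); WM=18

6 12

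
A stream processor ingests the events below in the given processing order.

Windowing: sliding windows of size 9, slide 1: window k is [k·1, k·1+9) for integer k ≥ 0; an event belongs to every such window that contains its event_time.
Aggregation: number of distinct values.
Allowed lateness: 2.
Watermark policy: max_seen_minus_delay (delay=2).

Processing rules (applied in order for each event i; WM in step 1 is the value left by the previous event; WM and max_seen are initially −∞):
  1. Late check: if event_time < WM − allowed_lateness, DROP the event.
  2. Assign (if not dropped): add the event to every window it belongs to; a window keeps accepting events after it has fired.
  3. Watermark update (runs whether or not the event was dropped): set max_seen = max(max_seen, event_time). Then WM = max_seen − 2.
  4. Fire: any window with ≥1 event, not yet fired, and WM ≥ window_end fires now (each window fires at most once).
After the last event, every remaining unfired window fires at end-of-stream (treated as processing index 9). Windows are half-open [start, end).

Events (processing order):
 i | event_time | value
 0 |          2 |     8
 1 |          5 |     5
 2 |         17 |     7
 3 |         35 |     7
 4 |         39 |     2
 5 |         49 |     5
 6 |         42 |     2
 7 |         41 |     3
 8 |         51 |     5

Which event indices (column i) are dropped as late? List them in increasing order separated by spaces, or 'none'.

6 7

i=0 t=2 v=8: → [2,11),[1,10),[0,9); WM=0
i=1 t=5 v=5: → [5,14),[4,13),[3,12),[2,11),[1,10),[0,9); WM=3
i=2 t=17 v=7: → [17,26),[16,25),[15,24),[14,23),[13,22),[12,21),[11,20),[10,19),[9,18); WM=15; [0,9) fires=2 [1,10) fires=2 [2,11) fires=2 [3,12) fires=1 [4,13) fires=1 [5,14) fires=1
i=3 t=35 v=7: → [35,44),[34,43),[33,42),[32,41),[31,40),[30,39),[29,38),[28,37),[27,36); WM=33; [9,18) fires=1 [10,19) fires=1 [11,20) fires=1 [12,21) fires=1 [13,22) fires=1 [14,23) fires=1 [15,24) fires=1 [16,25) fires=1 [17,26) fires=1
i=4 t=39 v=2: → [39,48),[38,47),[37,46),[36,45),[35,44),[34,43),[33,42),[32,41),[31,40); WM=37; [27,36) fires=1 [28,37) fires=1
i=5 t=49 v=5: → [49,58),[48,57),[47,56),[46,55),[45,54),[44,53),[43,52),[42,51),[41,50); WM=47; [29,38) fires=1 [30,39) fires=1 [31,40) fires=2 [32,41) fires=2 [33,42) fires=2 [34,43) fires=2 [35,44) fires=2 [36,45) fires=1 [37,46) fires=1 [38,47) fires=1
i=6 t=42 v=2: DROP (t<47-2); WM=47
i=7 t=41 v=3: DROP (t<47-2); WM=47
i=8 t=51 v=5: → [51,60),[50,59),[49,58),[48,57),[47,56),[46,55),[45,54),[44,53),[43,52); WM=49; [39,48) fires=1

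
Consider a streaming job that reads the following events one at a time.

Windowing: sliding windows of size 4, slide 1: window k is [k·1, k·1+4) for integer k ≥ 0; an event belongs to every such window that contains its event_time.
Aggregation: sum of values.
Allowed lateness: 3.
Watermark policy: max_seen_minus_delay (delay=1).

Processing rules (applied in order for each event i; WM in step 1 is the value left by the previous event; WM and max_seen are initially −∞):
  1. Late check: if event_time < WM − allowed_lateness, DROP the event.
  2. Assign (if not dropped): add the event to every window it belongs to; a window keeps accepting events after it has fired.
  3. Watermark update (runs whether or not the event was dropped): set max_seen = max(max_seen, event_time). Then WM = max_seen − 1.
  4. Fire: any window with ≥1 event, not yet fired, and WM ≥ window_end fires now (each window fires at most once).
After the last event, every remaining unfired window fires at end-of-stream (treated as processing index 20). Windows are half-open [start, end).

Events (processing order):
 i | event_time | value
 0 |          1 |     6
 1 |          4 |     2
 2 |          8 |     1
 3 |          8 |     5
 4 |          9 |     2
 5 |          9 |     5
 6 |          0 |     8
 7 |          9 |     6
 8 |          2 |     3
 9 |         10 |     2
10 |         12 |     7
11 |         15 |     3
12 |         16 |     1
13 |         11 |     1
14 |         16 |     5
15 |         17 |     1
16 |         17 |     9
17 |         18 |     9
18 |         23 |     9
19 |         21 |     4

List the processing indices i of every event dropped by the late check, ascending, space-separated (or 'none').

6 8 13

i=0 t=1 v=6: → [1,5),[0,4); WM=0
i=1 t=4 v=2: → [4,8),[3,7),[2,6),[1,5); WM=3
i=2 t=8 v=1: → [8,12),[7,11),[6,10),[5,9); WM=7; [0,4) fires=6 [1,5) fires=8 [2,6) fires=2 [3,7) fires=2
i=3 t=8 v=5: → [8,12),[7,11),[6,10),[5,9); WM=7
i=4 t=9 v=2: → [9,13),[8,12),[7,11),[6,10); WM=8; [4,8) fires=2
i=5 t=9 v=5: → [9,13),[8,12),[7,11),[6,10); WM=8
i=6 t=0 v=8: DROP (t<8-3); WM=8
i=7 t=9 v=6: → [9,13),[8,12),[7,11),[6,10); WM=8
i=8 t=2 v=3: DROP (t<8-3); WM=8
i=9 t=10 v=2: → [10,14),[9,13),[8,12),[7,11); WM=9; [5,9) fires=6
i=10 t=12 v=7: → [12,16),[11,15),[10,14),[9,13); WM=11; [6,10) fires=19 [7,11) fires=21
i=11 t=15 v=3: → [15,19),[14,18),[13,17),[12,16); WM=14; [8,12) fires=21 [9,13) fires=22 [10,14) fires=9
i=12 t=16 v=1: → [16,20),[15,19),[14,18),[13,17); WM=15; [11,15) fires=7
i=13 t=11 v=1: DROP (t<15-3); WM=15
i=14 t=16 v=5: → [16,20),[15,19),[14,18),[13,17); WM=15
i=15 t=17 v=1: → [17,21),[16,20),[15,19),[14,18); WM=16; [12,16) fires=10
i=16 t=17 v=9: → [17,21),[16,20),[15,19),[14,18); WM=16
i=17 t=18 v=9: → [18,22),[17,21),[16,20),[15,19); WM=17; [13,17) fires=9
i=18 t=23 v=9: → [23,27),[22,26),[21,25),[20,24); WM=22; [14,18) fires=19 [15,19) fires=28 [16,20) fires=25 [17,21) fires=19 [18,22) fires=9
i=19 t=21 v=4: → [21,25),[20,24),[19,23),[18,22); WM=22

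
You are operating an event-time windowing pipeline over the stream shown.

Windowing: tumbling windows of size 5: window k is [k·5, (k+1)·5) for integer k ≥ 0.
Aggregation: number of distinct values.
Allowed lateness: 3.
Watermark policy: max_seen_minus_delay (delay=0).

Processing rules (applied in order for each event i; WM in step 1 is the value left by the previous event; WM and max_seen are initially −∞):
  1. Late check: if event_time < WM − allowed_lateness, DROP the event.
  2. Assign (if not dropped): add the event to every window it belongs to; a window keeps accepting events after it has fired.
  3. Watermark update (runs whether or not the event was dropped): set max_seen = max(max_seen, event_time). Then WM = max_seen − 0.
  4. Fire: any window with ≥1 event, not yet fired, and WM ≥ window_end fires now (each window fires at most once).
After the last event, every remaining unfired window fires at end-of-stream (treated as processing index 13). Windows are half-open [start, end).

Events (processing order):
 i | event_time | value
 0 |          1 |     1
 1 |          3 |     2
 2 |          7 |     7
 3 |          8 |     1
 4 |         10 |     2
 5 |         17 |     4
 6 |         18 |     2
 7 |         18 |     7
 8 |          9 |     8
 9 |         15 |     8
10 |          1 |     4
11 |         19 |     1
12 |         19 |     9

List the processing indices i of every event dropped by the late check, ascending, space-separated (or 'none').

i=0 t=1 v=1: → [0,5); WM=1
i=1 t=3 v=2: → [0,5); WM=3
i=2 t=7 v=7: → [5,10); WM=7; [0,5) fires=2
i=3 t=8 v=1: → [5,10); WM=8
i=4 t=10 v=2: → [10,15); WM=10; [5,10) fires=2
i=5 t=17 v=4: → [15,20); WM=17; [10,15) fires=1
i=6 t=18 v=2: → [15,20); WM=18
i=7 t=18 v=7: → [15,20); WM=18
i=8 t=9 v=8: DROP (t<18-3); WM=18
i=9 t=15 v=8: → [15,20); WM=18
i=10 t=1 v=4: DROP (t<18-3); WM=18
i=11 t=19 v=1: → [15,20); WM=19
i=12 t=19 v=9: → [15,20); WM=19

8 10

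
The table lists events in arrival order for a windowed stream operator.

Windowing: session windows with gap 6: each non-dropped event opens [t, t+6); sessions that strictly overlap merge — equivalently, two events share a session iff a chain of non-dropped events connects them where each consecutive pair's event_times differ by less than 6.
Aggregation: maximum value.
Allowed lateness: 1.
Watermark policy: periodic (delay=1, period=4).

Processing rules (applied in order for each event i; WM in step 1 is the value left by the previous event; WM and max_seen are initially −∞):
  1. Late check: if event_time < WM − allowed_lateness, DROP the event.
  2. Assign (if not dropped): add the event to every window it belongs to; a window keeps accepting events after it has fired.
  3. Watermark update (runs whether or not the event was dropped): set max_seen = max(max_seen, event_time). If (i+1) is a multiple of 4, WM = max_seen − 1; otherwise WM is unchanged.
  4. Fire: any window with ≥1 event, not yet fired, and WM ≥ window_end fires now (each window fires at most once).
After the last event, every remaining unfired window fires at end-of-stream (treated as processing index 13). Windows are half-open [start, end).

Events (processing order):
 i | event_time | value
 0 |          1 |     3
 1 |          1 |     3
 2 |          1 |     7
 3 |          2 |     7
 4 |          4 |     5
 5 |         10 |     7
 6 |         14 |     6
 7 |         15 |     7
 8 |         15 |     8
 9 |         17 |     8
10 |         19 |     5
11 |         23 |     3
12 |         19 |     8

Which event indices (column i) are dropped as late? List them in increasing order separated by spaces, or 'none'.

12

i=0 t=1 v=3: → [1,7); WM=−∞
i=1 t=1 v=3: → [1,7); WM=−∞
i=2 t=1 v=7: → [1,7); WM=−∞
i=3 t=2 v=7: → [1,8); WM=1
i=4 t=4 v=5: → [1,10); WM=1
i=5 t=10 v=7: → [10,16); WM=1
i=6 t=14 v=6: → [10,20); WM=1
i=7 t=15 v=7: → [10,21); WM=14
i=8 t=15 v=8: → [10,21); WM=14
i=9 t=17 v=8: → [10,23); WM=14
i=10 t=19 v=5: → [10,25); WM=14
i=11 t=23 v=3: → [10,29); WM=22
i=12 t=19 v=8: DROP (t<22-1); WM=22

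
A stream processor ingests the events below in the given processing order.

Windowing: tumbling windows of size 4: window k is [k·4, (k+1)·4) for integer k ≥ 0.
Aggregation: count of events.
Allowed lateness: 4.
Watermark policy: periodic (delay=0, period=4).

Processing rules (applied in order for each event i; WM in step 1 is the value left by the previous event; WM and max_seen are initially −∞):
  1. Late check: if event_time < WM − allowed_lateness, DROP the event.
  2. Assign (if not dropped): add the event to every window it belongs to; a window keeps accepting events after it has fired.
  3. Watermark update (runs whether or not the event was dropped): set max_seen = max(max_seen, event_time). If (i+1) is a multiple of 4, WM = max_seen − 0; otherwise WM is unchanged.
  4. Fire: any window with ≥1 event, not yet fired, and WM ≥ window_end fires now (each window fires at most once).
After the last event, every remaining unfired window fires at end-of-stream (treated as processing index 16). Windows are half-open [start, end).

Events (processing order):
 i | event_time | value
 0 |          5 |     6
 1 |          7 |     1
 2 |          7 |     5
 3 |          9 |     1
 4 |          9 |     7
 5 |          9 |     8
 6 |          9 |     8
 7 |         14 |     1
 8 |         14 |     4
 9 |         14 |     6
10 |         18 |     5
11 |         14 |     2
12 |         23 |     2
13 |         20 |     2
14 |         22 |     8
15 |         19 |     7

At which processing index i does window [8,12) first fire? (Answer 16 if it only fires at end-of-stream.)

7

i=0 t=5 v=6: → [4,8); WM=−∞
i=1 t=7 v=1: → [4,8); WM=−∞
i=2 t=7 v=5: → [4,8); WM=−∞
i=3 t=9 v=1: → [8,12); WM=9; [4,8) fires=3
i=4 t=9 v=7: → [8,12); WM=9
i=5 t=9 v=8: → [8,12); WM=9
i=6 t=9 v=8: → [8,12); WM=9
i=7 t=14 v=1: → [12,16); WM=14; [8,12) fires=4
i=8 t=14 v=4: → [12,16); WM=14
i=9 t=14 v=6: → [12,16); WM=14
i=10 t=18 v=5: → [16,20); WM=14
i=11 t=14 v=2: → [12,16); WM=18; [12,16) fires=4
i=12 t=23 v=2: → [20,24); WM=18
i=13 t=20 v=2: → [20,24); WM=18
i=14 t=22 v=8: → [20,24); WM=18
i=15 t=19 v=7: → [16,20); WM=23; [16,20) fires=2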